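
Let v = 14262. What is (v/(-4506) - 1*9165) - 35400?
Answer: -33470692/751 ≈ -44568.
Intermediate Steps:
(v/(-4506) - 1*9165) - 35400 = (14262/(-4506) - 1*9165) - 35400 = (14262*(-1/4506) - 9165) - 35400 = (-2377/751 - 9165) - 35400 = -6885292/751 - 35400 = -33470692/751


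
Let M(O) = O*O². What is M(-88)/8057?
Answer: -681472/8057 ≈ -84.581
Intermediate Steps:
M(O) = O³
M(-88)/8057 = (-88)³/8057 = -681472*1/8057 = -681472/8057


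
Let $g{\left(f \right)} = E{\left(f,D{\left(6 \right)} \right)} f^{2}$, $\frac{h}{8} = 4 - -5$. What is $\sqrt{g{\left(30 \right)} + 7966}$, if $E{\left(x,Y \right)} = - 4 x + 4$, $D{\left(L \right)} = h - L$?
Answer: $i \sqrt{96434} \approx 310.54 i$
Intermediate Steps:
$h = 72$ ($h = 8 \left(4 - -5\right) = 8 \left(4 + 5\right) = 8 \cdot 9 = 72$)
$D{\left(L \right)} = 72 - L$
$E{\left(x,Y \right)} = 4 - 4 x$
$g{\left(f \right)} = f^{2} \left(4 - 4 f\right)$ ($g{\left(f \right)} = \left(4 - 4 f\right) f^{2} = f^{2} \left(4 - 4 f\right)$)
$\sqrt{g{\left(30 \right)} + 7966} = \sqrt{4 \cdot 30^{2} \left(1 - 30\right) + 7966} = \sqrt{4 \cdot 900 \left(1 - 30\right) + 7966} = \sqrt{4 \cdot 900 \left(-29\right) + 7966} = \sqrt{-104400 + 7966} = \sqrt{-96434} = i \sqrt{96434}$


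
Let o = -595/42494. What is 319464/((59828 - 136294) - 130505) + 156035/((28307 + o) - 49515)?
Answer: -1660237051728598/186525027641937 ≈ -8.9009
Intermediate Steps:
o = -595/42494 (o = -595*1/42494 = -595/42494 ≈ -0.014002)
319464/((59828 - 136294) - 130505) + 156035/((28307 + o) - 49515) = 319464/((59828 - 136294) - 130505) + 156035/((28307 - 595/42494) - 49515) = 319464/(-76466 - 130505) + 156035/(1202877063/42494 - 49515) = 319464/(-206971) + 156035/(-901213347/42494) = 319464*(-1/206971) + 156035*(-42494/901213347) = -319464/206971 - 6630551290/901213347 = -1660237051728598/186525027641937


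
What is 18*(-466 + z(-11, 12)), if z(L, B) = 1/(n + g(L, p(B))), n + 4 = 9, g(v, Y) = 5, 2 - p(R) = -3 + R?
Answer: -41931/5 ≈ -8386.2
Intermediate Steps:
p(R) = 5 - R (p(R) = 2 - (-3 + R) = 2 + (3 - R) = 5 - R)
n = 5 (n = -4 + 9 = 5)
z(L, B) = 1/10 (z(L, B) = 1/(5 + 5) = 1/10)
18*(-466 + z(-11, 12)) = 18*(-466 + 1/10) = 18*(-4659/10) = -41931/5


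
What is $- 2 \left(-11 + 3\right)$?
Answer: $16$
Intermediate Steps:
$- 2 \left(-11 + 3\right) = \left(-2\right) \left(-8\right) = 16$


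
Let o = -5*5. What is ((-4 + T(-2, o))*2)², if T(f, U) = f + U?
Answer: 3844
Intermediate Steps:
o = -25
T(f, U) = U + f
((-4 + T(-2, o))*2)² = ((-4 + (-25 - 2))*2)² = ((-4 - 27)*2)² = (-31*2)² = (-62)² = 3844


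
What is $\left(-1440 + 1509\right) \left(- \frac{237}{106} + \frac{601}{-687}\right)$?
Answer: $- \frac{5210075}{24274} \approx -214.64$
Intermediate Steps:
$\left(-1440 + 1509\right) \left(- \frac{237}{106} + \frac{601}{-687}\right) = 69 \left(\left(-237\right) \frac{1}{106} + 601 \left(- \frac{1}{687}\right)\right) = 69 \left(- \frac{237}{106} - \frac{601}{687}\right) = 69 \left(- \frac{226525}{72822}\right) = - \frac{5210075}{24274}$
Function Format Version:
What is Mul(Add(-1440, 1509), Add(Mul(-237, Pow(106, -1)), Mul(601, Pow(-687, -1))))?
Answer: Rational(-5210075, 24274) ≈ -214.64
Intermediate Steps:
Mul(Add(-1440, 1509), Add(Mul(-237, Pow(106, -1)), Mul(601, Pow(-687, -1)))) = Mul(69, Add(Mul(-237, Rational(1, 106)), Mul(601, Rational(-1, 687)))) = Mul(69, Add(Rational(-237, 106), Rational(-601, 687))) = Mul(69, Rational(-226525, 72822)) = Rational(-5210075, 24274)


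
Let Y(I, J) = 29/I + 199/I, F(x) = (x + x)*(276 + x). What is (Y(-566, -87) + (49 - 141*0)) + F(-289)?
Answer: 2140215/283 ≈ 7562.6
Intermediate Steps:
F(x) = 2*x*(276 + x) (F(x) = (2*x)*(276 + x) = 2*x*(276 + x))
Y(I, J) = 228/I
(Y(-566, -87) + (49 - 141*0)) + F(-289) = (228/(-566) + (49 - 141*0)) + 2*(-289)*(276 - 289) = (228*(-1/566) + (49 + 0)) + 2*(-289)*(-13) = (-114/283 + 49) + 7514 = 13753/283 + 7514 = 2140215/283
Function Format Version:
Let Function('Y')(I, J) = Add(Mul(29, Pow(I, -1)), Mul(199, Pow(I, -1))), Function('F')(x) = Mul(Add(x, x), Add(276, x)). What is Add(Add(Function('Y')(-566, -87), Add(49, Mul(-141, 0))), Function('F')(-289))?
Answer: Rational(2140215, 283) ≈ 7562.6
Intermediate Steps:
Function('F')(x) = Mul(2, x, Add(276, x)) (Function('F')(x) = Mul(Mul(2, x), Add(276, x)) = Mul(2, x, Add(276, x)))
Function('Y')(I, J) = Mul(228, Pow(I, -1))
Add(Add(Function('Y')(-566, -87), Add(49, Mul(-141, 0))), Function('F')(-289)) = Add(Add(Mul(228, Pow(-566, -1)), Add(49, Mul(-141, 0))), Mul(2, -289, Add(276, -289))) = Add(Add(Mul(228, Rational(-1, 566)), Add(49, 0)), Mul(2, -289, -13)) = Add(Add(Rational(-114, 283), 49), 7514) = Add(Rational(13753, 283), 7514) = Rational(2140215, 283)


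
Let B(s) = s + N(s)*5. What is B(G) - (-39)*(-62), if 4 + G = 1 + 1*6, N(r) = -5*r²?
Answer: -2640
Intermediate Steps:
G = 3 (G = -4 + (1 + 1*6) = -4 + (1 + 6) = -4 + 7 = 3)
B(s) = s - 25*s² (B(s) = s - 5*s²*5 = s - 25*s²)
B(G) - (-39)*(-62) = 3*(1 - 25*3) - (-39)*(-62) = 3*(1 - 75) - 1*2418 = 3*(-74) - 2418 = -222 - 2418 = -2640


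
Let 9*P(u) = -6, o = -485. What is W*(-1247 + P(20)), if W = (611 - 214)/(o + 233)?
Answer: 1485971/756 ≈ 1965.6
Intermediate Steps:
P(u) = -⅔ (P(u) = (⅑)*(-6) = -⅔)
W = -397/252 (W = (611 - 214)/(-485 + 233) = 397/(-252) = 397*(-1/252) = -397/252 ≈ -1.5754)
W*(-1247 + P(20)) = -397*(-1247 - ⅔)/252 = -397/252*(-3743/3) = 1485971/756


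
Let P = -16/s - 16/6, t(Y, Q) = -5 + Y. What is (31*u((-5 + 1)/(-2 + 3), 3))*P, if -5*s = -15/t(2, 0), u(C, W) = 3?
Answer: 1240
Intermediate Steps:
s = -1 (s = -(-3)/(-5 + 2) = -(-3)/(-3) = -(-3)*(-1)/3 = -⅕*5 = -1)
P = 40/3 (P = -16/(-1) - 16/6 = -16*(-1) - 16*⅙ = 16 - 8/3 = 40/3 ≈ 13.333)
(31*u((-5 + 1)/(-2 + 3), 3))*P = (31*3)*(40/3) = 93*(40/3) = 1240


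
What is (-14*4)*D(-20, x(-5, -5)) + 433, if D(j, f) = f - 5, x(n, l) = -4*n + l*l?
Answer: -1807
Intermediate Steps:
x(n, l) = l² - 4*n (x(n, l) = -4*n + l² = l² - 4*n)
D(j, f) = -5 + f
(-14*4)*D(-20, x(-5, -5)) + 433 = (-14*4)*(-5 + ((-5)² - 4*(-5))) + 433 = -56*(-5 + (25 + 20)) + 433 = -56*(-5 + 45) + 433 = -56*40 + 433 = -2240 + 433 = -1807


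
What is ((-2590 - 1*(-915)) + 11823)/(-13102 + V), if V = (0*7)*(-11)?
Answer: -5074/6551 ≈ -0.77454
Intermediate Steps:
V = 0 (V = 0*(-11) = 0)
((-2590 - 1*(-915)) + 11823)/(-13102 + V) = ((-2590 - 1*(-915)) + 11823)/(-13102 + 0) = ((-2590 + 915) + 11823)/(-13102) = (-1675 + 11823)*(-1/13102) = 10148*(-1/13102) = -5074/6551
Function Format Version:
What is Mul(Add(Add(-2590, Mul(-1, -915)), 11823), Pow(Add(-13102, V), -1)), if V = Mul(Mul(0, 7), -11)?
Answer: Rational(-5074, 6551) ≈ -0.77454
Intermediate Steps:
V = 0 (V = Mul(0, -11) = 0)
Mul(Add(Add(-2590, Mul(-1, -915)), 11823), Pow(Add(-13102, V), -1)) = Mul(Add(Add(-2590, Mul(-1, -915)), 11823), Pow(Add(-13102, 0), -1)) = Mul(Add(Add(-2590, 915), 11823), Pow(-13102, -1)) = Mul(Add(-1675, 11823), Rational(-1, 13102)) = Mul(10148, Rational(-1, 13102)) = Rational(-5074, 6551)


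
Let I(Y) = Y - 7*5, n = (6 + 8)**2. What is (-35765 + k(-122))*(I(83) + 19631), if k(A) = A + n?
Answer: -702363189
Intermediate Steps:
n = 196 (n = 14**2 = 196)
k(A) = 196 + A (k(A) = A + 196 = 196 + A)
I(Y) = -35 + Y (I(Y) = Y - 35 = -35 + Y)
(-35765 + k(-122))*(I(83) + 19631) = (-35765 + (196 - 122))*((-35 + 83) + 19631) = (-35765 + 74)*(48 + 19631) = -35691*19679 = -702363189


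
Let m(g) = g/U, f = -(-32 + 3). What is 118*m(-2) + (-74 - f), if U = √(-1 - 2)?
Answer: -103 + 236*I*√3/3 ≈ -103.0 + 136.25*I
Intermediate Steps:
U = I*√3 (U = √(-3) = I*√3 ≈ 1.732*I)
f = 29 (f = -1*(-29) = 29)
m(g) = -I*g*√3/3 (m(g) = g/((I*√3)) = g*(-I*√3/3) = -I*g*√3/3)
118*m(-2) + (-74 - f) = 118*(-⅓*I*(-2)*√3) + (-74 - 1*29) = 118*(2*I*√3/3) + (-74 - 29) = 236*I*√3/3 - 103 = -103 + 236*I*√3/3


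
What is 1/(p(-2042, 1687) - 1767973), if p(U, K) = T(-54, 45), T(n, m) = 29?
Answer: -1/1767944 ≈ -5.6563e-7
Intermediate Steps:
p(U, K) = 29
1/(p(-2042, 1687) - 1767973) = 1/(29 - 1767973) = 1/(-1767944) = -1/1767944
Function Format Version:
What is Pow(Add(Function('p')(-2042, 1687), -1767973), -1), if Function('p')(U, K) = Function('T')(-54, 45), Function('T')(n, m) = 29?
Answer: Rational(-1, 1767944) ≈ -5.6563e-7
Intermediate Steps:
Function('p')(U, K) = 29
Pow(Add(Function('p')(-2042, 1687), -1767973), -1) = Pow(Add(29, -1767973), -1) = Pow(-1767944, -1) = Rational(-1, 1767944)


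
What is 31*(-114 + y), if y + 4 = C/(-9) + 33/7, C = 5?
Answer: -222332/63 ≈ -3529.1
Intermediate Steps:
y = 10/63 (y = -4 + (5/(-9) + 33/7) = -4 + (5*(-⅑) + 33*(⅐)) = -4 + (-5/9 + 33/7) = -4 + 262/63 = 10/63 ≈ 0.15873)
31*(-114 + y) = 31*(-114 + 10/63) = 31*(-7172/63) = -222332/63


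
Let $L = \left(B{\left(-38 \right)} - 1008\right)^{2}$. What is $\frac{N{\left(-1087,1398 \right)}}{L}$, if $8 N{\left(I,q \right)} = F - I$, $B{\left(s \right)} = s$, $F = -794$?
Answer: $\frac{293}{8752928} \approx 3.3475 \cdot 10^{-5}$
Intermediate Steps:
$N{\left(I,q \right)} = - \frac{397}{4} - \frac{I}{8}$ ($N{\left(I,q \right)} = \frac{-794 - I}{8} = - \frac{397}{4} - \frac{I}{8}$)
$L = 1094116$ ($L = \left(-38 - 1008\right)^{2} = \left(-1046\right)^{2} = 1094116$)
$\frac{N{\left(-1087,1398 \right)}}{L} = \frac{- \frac{397}{4} - - \frac{1087}{8}}{1094116} = \left(- \frac{397}{4} + \frac{1087}{8}\right) \frac{1}{1094116} = \frac{293}{8} \cdot \frac{1}{1094116} = \frac{293}{8752928}$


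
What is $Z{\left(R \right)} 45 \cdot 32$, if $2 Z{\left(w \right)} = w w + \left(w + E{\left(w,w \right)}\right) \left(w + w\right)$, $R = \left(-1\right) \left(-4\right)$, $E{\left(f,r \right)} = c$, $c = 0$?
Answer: $34560$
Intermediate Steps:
$E{\left(f,r \right)} = 0$
$R = 4$
$Z{\left(w \right)} = \frac{3 w^{2}}{2}$ ($Z{\left(w \right)} = \frac{w w + \left(w + 0\right) \left(w + w\right)}{2} = \frac{w^{2} + w 2 w}{2} = \frac{w^{2} + 2 w^{2}}{2} = \frac{3 w^{2}}{2}$)
$Z{\left(R \right)} 45 \cdot 32 = \frac{3 \cdot 4^{2}}{2} \cdot 45 \cdot 32 = \frac{3}{2} \cdot 16 \cdot 45 \cdot 32 = 24 \cdot 45 \cdot 32 = 1080 \cdot 32 = 34560$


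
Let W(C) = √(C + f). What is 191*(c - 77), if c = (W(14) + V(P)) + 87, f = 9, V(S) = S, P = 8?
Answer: 3438 + 191*√23 ≈ 4354.0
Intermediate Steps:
W(C) = √(9 + C) (W(C) = √(C + 9) = √(9 + C))
c = 95 + √23 (c = (√(9 + 14) + 8) + 87 = (√23 + 8) + 87 = (8 + √23) + 87 = 95 + √23 ≈ 99.796)
191*(c - 77) = 191*((95 + √23) - 77) = 191*(18 + √23) = 3438 + 191*√23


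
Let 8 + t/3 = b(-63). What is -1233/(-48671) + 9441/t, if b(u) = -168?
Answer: -152950629/8566096 ≈ -17.855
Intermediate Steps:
t = -528 (t = -24 + 3*(-168) = -24 - 504 = -528)
-1233/(-48671) + 9441/t = -1233/(-48671) + 9441/(-528) = -1233*(-1/48671) + 9441*(-1/528) = 1233/48671 - 3147/176 = -152950629/8566096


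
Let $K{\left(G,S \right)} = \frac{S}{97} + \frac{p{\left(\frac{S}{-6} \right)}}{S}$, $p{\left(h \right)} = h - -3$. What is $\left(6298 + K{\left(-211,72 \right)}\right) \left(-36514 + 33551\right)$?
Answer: $- \frac{14482335101}{776} \approx -1.8663 \cdot 10^{7}$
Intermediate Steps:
$p{\left(h \right)} = 3 + h$ ($p{\left(h \right)} = h + 3 = 3 + h$)
$K{\left(G,S \right)} = \frac{S}{97} + \frac{3 - \frac{S}{6}}{S}$ ($K{\left(G,S \right)} = \frac{S}{97} + \frac{3 + \frac{S}{-6}}{S} = S \frac{1}{97} + \frac{3 + S \left(- \frac{1}{6}\right)}{S} = \frac{S}{97} + \frac{3 - \frac{S}{6}}{S}$)
$\left(6298 + K{\left(-211,72 \right)}\right) \left(-36514 + 33551\right) = \left(6298 + \left(- \frac{1}{6} + \frac{3}{72} + \frac{1}{97} \cdot 72\right)\right) \left(-36514 + 33551\right) = \left(6298 + \left(- \frac{1}{6} + 3 \cdot \frac{1}{72} + \frac{72}{97}\right)\right) \left(-2963\right) = \left(6298 + \left(- \frac{1}{6} + \frac{1}{24} + \frac{72}{97}\right)\right) \left(-2963\right) = \left(6298 + \frac{479}{776}\right) \left(-2963\right) = \frac{4887727}{776} \left(-2963\right) = - \frac{14482335101}{776}$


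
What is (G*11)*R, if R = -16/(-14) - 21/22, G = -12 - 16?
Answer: -58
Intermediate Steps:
G = -28
R = 29/154 (R = -16*(-1/14) - 21*1/22 = 8/7 - 21/22 = 29/154 ≈ 0.18831)
(G*11)*R = -28*11*(29/154) = -308*29/154 = -58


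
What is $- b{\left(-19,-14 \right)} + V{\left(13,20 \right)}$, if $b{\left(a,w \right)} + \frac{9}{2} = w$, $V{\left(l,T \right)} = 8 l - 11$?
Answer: $\frac{223}{2} \approx 111.5$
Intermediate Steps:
$V{\left(l,T \right)} = -11 + 8 l$ ($V{\left(l,T \right)} = 8 l - 11 = -11 + 8 l$)
$b{\left(a,w \right)} = - \frac{9}{2} + w$
$- b{\left(-19,-14 \right)} + V{\left(13,20 \right)} = - (- \frac{9}{2} - 14) + \left(-11 + 8 \cdot 13\right) = \left(-1\right) \left(- \frac{37}{2}\right) + \left(-11 + 104\right) = \frac{37}{2} + 93 = \frac{223}{2}$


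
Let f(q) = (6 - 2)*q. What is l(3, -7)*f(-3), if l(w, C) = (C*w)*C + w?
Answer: -1800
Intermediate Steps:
f(q) = 4*q
l(w, C) = w + w*C**2 (l(w, C) = w*C**2 + w = w + w*C**2)
l(3, -7)*f(-3) = (3*(1 + (-7)**2))*(4*(-3)) = (3*(1 + 49))*(-12) = (3*50)*(-12) = 150*(-12) = -1800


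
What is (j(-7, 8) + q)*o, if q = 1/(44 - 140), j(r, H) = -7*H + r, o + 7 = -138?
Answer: 877105/96 ≈ 9136.5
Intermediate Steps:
o = -145 (o = -7 - 138 = -145)
j(r, H) = r - 7*H
q = -1/96 (q = 1/(-96) = -1/96 ≈ -0.010417)
(j(-7, 8) + q)*o = ((-7 - 7*8) - 1/96)*(-145) = ((-7 - 56) - 1/96)*(-145) = (-63 - 1/96)*(-145) = -6049/96*(-145) = 877105/96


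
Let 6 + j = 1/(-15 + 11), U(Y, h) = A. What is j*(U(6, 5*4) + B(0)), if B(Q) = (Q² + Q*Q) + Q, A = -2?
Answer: 25/2 ≈ 12.500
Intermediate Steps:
U(Y, h) = -2
B(Q) = Q + 2*Q² (B(Q) = (Q² + Q²) + Q = 2*Q² + Q = Q + 2*Q²)
j = -25/4 (j = -6 + 1/(-15 + 11) = -6 + 1/(-4) = -6 - ¼ = -25/4 ≈ -6.2500)
j*(U(6, 5*4) + B(0)) = -25*(-2 + 0*(1 + 2*0))/4 = -25*(-2 + 0*(1 + 0))/4 = -25*(-2 + 0*1)/4 = -25*(-2 + 0)/4 = -25/4*(-2) = 25/2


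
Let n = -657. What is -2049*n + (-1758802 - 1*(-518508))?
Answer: 105899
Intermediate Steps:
-2049*n + (-1758802 - 1*(-518508)) = -2049*(-657) + (-1758802 - 1*(-518508)) = 1346193 + (-1758802 + 518508) = 1346193 - 1240294 = 105899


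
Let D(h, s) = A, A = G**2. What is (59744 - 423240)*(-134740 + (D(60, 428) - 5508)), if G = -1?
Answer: 50979223512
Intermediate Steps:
A = 1 (A = (-1)**2 = 1)
D(h, s) = 1
(59744 - 423240)*(-134740 + (D(60, 428) - 5508)) = (59744 - 423240)*(-134740 + (1 - 5508)) = -363496*(-134740 - 5507) = -363496*(-140247) = 50979223512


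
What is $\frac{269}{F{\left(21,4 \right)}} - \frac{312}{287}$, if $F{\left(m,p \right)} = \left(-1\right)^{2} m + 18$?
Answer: $\frac{65035}{11193} \approx 5.8103$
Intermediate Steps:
$F{\left(m,p \right)} = 18 + m$ ($F{\left(m,p \right)} = 1 m + 18 = m + 18 = 18 + m$)
$\frac{269}{F{\left(21,4 \right)}} - \frac{312}{287} = \frac{269}{18 + 21} - \frac{312}{287} = \frac{269}{39} - \frac{312}{287} = \frac{65035}{11193}$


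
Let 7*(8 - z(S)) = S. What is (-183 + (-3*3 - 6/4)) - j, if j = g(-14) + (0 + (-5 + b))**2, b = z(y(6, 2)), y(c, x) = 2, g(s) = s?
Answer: -18313/98 ≈ -186.87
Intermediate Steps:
z(S) = 8 - S/7
b = 54/7 (b = 8 - 1/7*2 = 8 - 2/7 = 54/7 ≈ 7.7143)
j = -325/49 (j = -14 + (0 + (-5 + 54/7))**2 = -14 + (0 + 19/7)**2 = -14 + (19/7)**2 = -14 + 361/49 = -325/49 ≈ -6.6327)
(-183 + (-3*3 - 6/4)) - j = (-183 + (-3*3 - 6/4)) - 1*(-325/49) = (-183 + (-9 - 6*1/4)) + 325/49 = (-183 + (-9 - 3/2)) + 325/49 = (-183 - 21/2) + 325/49 = -387/2 + 325/49 = -18313/98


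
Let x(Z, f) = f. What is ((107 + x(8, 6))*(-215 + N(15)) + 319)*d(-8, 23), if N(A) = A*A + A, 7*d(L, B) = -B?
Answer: -72312/7 ≈ -10330.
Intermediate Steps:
d(L, B) = -B/7 (d(L, B) = (-B)/7 = -B/7)
N(A) = A + A² (N(A) = A² + A = A + A²)
((107 + x(8, 6))*(-215 + N(15)) + 319)*d(-8, 23) = ((107 + 6)*(-215 + 15*(1 + 15)) + 319)*(-⅐*23) = (113*(-215 + 15*16) + 319)*(-23/7) = (113*(-215 + 240) + 319)*(-23/7) = (113*25 + 319)*(-23/7) = (2825 + 319)*(-23/7) = 3144*(-23/7) = -72312/7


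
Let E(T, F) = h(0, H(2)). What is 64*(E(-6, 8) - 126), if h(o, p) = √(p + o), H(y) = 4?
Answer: -7936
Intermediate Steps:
h(o, p) = √(o + p)
E(T, F) = 2 (E(T, F) = √(0 + 4) = √4 = 2)
64*(E(-6, 8) - 126) = 64*(2 - 126) = 64*(-124) = -7936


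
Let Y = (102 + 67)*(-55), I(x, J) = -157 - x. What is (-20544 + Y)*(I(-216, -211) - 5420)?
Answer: 159966879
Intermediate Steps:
Y = -9295 (Y = 169*(-55) = -9295)
(-20544 + Y)*(I(-216, -211) - 5420) = (-20544 - 9295)*((-157 - 1*(-216)) - 5420) = -29839*((-157 + 216) - 5420) = -29839*(59 - 5420) = -29839*(-5361) = 159966879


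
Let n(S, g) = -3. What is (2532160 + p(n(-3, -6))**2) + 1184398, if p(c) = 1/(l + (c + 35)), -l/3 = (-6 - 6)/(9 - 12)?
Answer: 1486623201/400 ≈ 3.7166e+6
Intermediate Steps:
l = -12 (l = -3*(-6 - 6)/(9 - 12) = -(-36)/(-3) = -(-36)*(-1)/3 = -3*4 = -12)
p(c) = 1/(23 + c) (p(c) = 1/(-12 + (c + 35)) = 1/(-12 + (35 + c)) = 1/(23 + c))
(2532160 + p(n(-3, -6))**2) + 1184398 = (2532160 + (1/(23 - 3))**2) + 1184398 = (2532160 + (1/20)**2) + 1184398 = (2532160 + 1/400) + 1184398 = 1012864001/400 + 1184398 = 1486623201/400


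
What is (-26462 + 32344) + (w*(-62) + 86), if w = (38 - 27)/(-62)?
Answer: 5979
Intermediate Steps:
w = -11/62 (w = 11*(-1/62) = -11/62 ≈ -0.17742)
(-26462 + 32344) + (w*(-62) + 86) = (-26462 + 32344) + (-11/62*(-62) + 86) = 5882 + (11 + 86) = 5882 + 97 = 5979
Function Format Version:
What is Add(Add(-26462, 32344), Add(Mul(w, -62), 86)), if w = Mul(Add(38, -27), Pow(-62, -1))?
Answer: 5979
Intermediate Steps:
w = Rational(-11, 62) (w = Mul(11, Rational(-1, 62)) = Rational(-11, 62) ≈ -0.17742)
Add(Add(-26462, 32344), Add(Mul(w, -62), 86)) = Add(Add(-26462, 32344), Add(Mul(Rational(-11, 62), -62), 86)) = Add(5882, Add(11, 86)) = Add(5882, 97) = 5979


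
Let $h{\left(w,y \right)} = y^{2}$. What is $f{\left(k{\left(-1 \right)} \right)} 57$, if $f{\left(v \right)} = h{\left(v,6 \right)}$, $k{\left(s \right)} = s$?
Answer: $2052$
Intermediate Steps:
$f{\left(v \right)} = 36$ ($f{\left(v \right)} = 6^{2} = 36$)
$f{\left(k{\left(-1 \right)} \right)} 57 = 36 \cdot 57 = 2052$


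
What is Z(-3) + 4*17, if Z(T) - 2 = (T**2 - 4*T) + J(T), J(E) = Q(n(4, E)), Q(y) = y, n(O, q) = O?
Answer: 95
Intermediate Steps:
J(E) = 4
Z(T) = 6 + T**2 - 4*T (Z(T) = 2 + ((T**2 - 4*T) + 4) = 2 + (4 + T**2 - 4*T) = 6 + T**2 - 4*T)
Z(-3) + 4*17 = (6 + (-3)**2 - 4*(-3)) + 4*17 = (6 + 9 + 12) + 68 = 27 + 68 = 95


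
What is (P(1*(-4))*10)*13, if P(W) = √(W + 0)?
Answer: 260*I ≈ 260.0*I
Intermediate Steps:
P(W) = √W
(P(1*(-4))*10)*13 = (√(1*(-4))*10)*13 = (√(-4)*10)*13 = ((2*I)*10)*13 = (20*I)*13 = 260*I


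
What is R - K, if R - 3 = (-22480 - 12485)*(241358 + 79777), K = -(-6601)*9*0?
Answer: -11228485272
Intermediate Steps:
K = 0 (K = -(-6601)*0 = -1*0 = 0)
R = -11228485272 (R = 3 + (-22480 - 12485)*(241358 + 79777) = 3 - 34965*321135 = 3 - 11228485275 = -11228485272)
R - K = -11228485272 - 1*0 = -11228485272 + 0 = -11228485272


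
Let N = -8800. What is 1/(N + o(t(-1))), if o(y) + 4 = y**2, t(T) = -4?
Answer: -1/8788 ≈ -0.00011379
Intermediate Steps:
o(y) = -4 + y**2
1/(N + o(t(-1))) = 1/(-8800 + (-4 + (-4)**2)) = 1/(-8800 + (-4 + 16)) = 1/(-8800 + 12) = 1/(-8788) = -1/8788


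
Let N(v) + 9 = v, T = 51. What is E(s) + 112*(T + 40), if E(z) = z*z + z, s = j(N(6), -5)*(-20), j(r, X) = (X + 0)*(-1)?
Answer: 20092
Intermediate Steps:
N(v) = -9 + v
j(r, X) = -X (j(r, X) = X*(-1) = -X)
s = -100 (s = -1*(-5)*(-20) = 5*(-20) = -100)
E(z) = z + z**2 (E(z) = z**2 + z = z + z**2)
E(s) + 112*(T + 40) = -100*(1 - 100) + 112*(51 + 40) = -100*(-99) + 112*91 = 9900 + 10192 = 20092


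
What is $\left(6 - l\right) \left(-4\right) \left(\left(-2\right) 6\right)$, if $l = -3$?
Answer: $432$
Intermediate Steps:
$\left(6 - l\right) \left(-4\right) \left(\left(-2\right) 6\right) = \left(6 - -3\right) \left(-4\right) \left(\left(-2\right) 6\right) = \left(6 + 3\right) \left(-4\right) \left(-12\right) = 9 \left(-4\right) \left(-12\right) = \left(-36\right) \left(-12\right) = 432$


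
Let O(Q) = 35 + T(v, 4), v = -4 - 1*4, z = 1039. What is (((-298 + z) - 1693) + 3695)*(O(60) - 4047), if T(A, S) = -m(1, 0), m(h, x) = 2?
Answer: -11010402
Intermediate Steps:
v = -8 (v = -4 - 4 = -8)
T(A, S) = -2 (T(A, S) = -1*2 = -2)
O(Q) = 33 (O(Q) = 35 - 2 = 33)
(((-298 + z) - 1693) + 3695)*(O(60) - 4047) = (((-298 + 1039) - 1693) + 3695)*(33 - 4047) = ((741 - 1693) + 3695)*(-4014) = (-952 + 3695)*(-4014) = 2743*(-4014) = -11010402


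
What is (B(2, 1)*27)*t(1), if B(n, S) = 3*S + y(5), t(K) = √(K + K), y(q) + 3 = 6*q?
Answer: 810*√2 ≈ 1145.5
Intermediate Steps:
y(q) = -3 + 6*q
t(K) = √2*√K (t(K) = √(2*K) = √2*√K)
B(n, S) = 27 + 3*S (B(n, S) = 3*S + (-3 + 6*5) = 3*S + (-3 + 30) = 3*S + 27 = 27 + 3*S)
(B(2, 1)*27)*t(1) = ((27 + 3*1)*27)*(√2*√1) = ((27 + 3)*27)*(√2*1) = (30*27)*√2 = 810*√2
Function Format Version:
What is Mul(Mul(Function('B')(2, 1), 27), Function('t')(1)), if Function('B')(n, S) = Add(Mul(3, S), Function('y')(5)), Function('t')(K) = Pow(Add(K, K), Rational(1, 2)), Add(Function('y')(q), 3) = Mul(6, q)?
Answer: Mul(810, Pow(2, Rational(1, 2))) ≈ 1145.5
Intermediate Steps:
Function('y')(q) = Add(-3, Mul(6, q))
Function('t')(K) = Mul(Pow(2, Rational(1, 2)), Pow(K, Rational(1, 2))) (Function('t')(K) = Pow(Mul(2, K), Rational(1, 2)) = Mul(Pow(2, Rational(1, 2)), Pow(K, Rational(1, 2))))
Function('B')(n, S) = Add(27, Mul(3, S)) (Function('B')(n, S) = Add(Mul(3, S), Add(-3, Mul(6, 5))) = Add(Mul(3, S), Add(-3, 30)) = Add(Mul(3, S), 27) = Add(27, Mul(3, S)))
Mul(Mul(Function('B')(2, 1), 27), Function('t')(1)) = Mul(Mul(Add(27, Mul(3, 1)), 27), Mul(Pow(2, Rational(1, 2)), Pow(1, Rational(1, 2)))) = Mul(Mul(Add(27, 3), 27), Mul(Pow(2, Rational(1, 2)), 1)) = Mul(Mul(30, 27), Pow(2, Rational(1, 2))) = Mul(810, Pow(2, Rational(1, 2)))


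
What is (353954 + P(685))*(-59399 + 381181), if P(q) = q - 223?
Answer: 114044689312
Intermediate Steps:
P(q) = -223 + q
(353954 + P(685))*(-59399 + 381181) = (353954 + (-223 + 685))*(-59399 + 381181) = (353954 + 462)*321782 = 354416*321782 = 114044689312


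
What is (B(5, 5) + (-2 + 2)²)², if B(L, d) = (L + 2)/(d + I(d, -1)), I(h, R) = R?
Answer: 49/16 ≈ 3.0625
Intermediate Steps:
B(L, d) = (2 + L)/(-1 + d) (B(L, d) = (L + 2)/(d - 1) = (2 + L)/(-1 + d))
(B(5, 5) + (-2 + 2)²)² = ((2 + 5)/(-1 + 5) + (-2 + 2)²)² = (7/4 + 0²)² = ((¼)*7 + 0)² = (7/4 + 0)² = (7/4)² = 49/16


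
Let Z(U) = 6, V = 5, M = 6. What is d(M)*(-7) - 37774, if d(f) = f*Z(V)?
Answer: -38026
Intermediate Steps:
d(f) = 6*f (d(f) = f*6 = 6*f)
d(M)*(-7) - 37774 = (6*6)*(-7) - 37774 = 36*(-7) - 37774 = -252 - 37774 = -38026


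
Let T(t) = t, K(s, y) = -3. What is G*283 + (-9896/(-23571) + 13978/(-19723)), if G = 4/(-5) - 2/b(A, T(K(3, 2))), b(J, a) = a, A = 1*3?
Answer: -88380886976/2324454165 ≈ -38.022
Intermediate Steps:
A = 3
G = -2/15 (G = 4/(-5) - 2/(-3) = 4*(-1/5) - 2*(-1/3) = -4/5 + 2/3 = -2/15 ≈ -0.13333)
G*283 + (-9896/(-23571) + 13978/(-19723)) = -2/15*283 + (-9896/(-23571) + 13978/(-19723)) = -566/15 + (-9896*(-1/23571) + 13978*(-1/19723)) = -566/15 + (9896/23571 - 13978/19723) = -566/15 - 134296630/464890833 = -88380886976/2324454165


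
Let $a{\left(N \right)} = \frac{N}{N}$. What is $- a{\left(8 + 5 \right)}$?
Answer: $-1$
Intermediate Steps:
$a{\left(N \right)} = 1$
$- a{\left(8 + 5 \right)} = \left(-1\right) 1 = -1$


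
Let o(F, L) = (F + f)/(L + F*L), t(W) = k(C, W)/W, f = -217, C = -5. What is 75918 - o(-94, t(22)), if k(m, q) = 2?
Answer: 7056953/93 ≈ 75881.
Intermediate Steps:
t(W) = 2/W
o(F, L) = (-217 + F)/(L + F*L) (o(F, L) = (F - 217)/(L + F*L) = (-217 + F)/(L + F*L))
75918 - o(-94, t(22)) = 75918 - (-217 - 94)/((2/22)*(1 - 94)) = 75918 - (-311)/((2*(1/22))*(-93)) = 75918 - (-1)*(-311)/(1/11*93) = 75918 - 11*(-1)*(-311)/93 = 75918 - 1*3421/93 = 75918 - 3421/93 = 7056953/93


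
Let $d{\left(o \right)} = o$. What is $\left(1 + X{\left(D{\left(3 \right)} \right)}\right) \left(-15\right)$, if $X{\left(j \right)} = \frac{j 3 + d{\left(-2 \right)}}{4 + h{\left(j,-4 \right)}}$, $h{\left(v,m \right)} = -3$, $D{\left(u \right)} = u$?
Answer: $-120$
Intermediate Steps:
$X{\left(j \right)} = -2 + 3 j$ ($X{\left(j \right)} = \frac{j 3 - 2}{4 - 3} = \frac{3 j - 2}{1} = \left(-2 + 3 j\right) 1 = -2 + 3 j$)
$\left(1 + X{\left(D{\left(3 \right)} \right)}\right) \left(-15\right) = \left(1 + \left(-2 + 3 \cdot 3\right)\right) \left(-15\right) = \left(1 + \left(-2 + 9\right)\right) \left(-15\right) = \left(1 + 7\right) \left(-15\right) = 8 \left(-15\right) = -120$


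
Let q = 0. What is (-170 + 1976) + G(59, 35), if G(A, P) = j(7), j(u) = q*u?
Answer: 1806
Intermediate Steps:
j(u) = 0 (j(u) = 0*u = 0)
G(A, P) = 0
(-170 + 1976) + G(59, 35) = (-170 + 1976) + 0 = 1806 + 0 = 1806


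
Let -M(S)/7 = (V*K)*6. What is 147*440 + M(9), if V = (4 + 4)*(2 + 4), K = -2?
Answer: 68712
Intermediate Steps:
V = 48 (V = 8*6 = 48)
M(S) = 4032 (M(S) = -7*48*(-2)*6 = -(-672)*6 = -7*(-576) = 4032)
147*440 + M(9) = 147*440 + 4032 = 64680 + 4032 = 68712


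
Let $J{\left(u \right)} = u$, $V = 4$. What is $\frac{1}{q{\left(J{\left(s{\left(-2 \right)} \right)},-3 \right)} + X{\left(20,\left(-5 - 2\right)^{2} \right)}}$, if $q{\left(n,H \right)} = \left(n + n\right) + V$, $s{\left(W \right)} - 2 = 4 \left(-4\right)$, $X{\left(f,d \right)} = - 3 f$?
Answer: $- \frac{1}{84} \approx -0.011905$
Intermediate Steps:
$s{\left(W \right)} = -14$ ($s{\left(W \right)} = 2 + 4 \left(-4\right) = 2 - 16 = -14$)
$q{\left(n,H \right)} = 4 + 2 n$ ($q{\left(n,H \right)} = \left(n + n\right) + 4 = 2 n + 4 = 4 + 2 n$)
$\frac{1}{q{\left(J{\left(s{\left(-2 \right)} \right)},-3 \right)} + X{\left(20,\left(-5 - 2\right)^{2} \right)}} = \frac{1}{\left(4 + 2 \left(-14\right)\right) - 60} = \frac{1}{\left(4 - 28\right) - 60} = \frac{1}{-24 - 60} = \frac{1}{-84} = - \frac{1}{84}$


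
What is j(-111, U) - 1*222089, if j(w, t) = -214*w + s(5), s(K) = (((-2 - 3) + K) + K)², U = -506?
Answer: -198310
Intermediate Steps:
s(K) = (-5 + 2*K)² (s(K) = ((-5 + K) + K)² = (-5 + 2*K)²)
j(w, t) = 25 - 214*w (j(w, t) = -214*w + (-5 + 2*5)² = -214*w + (-5 + 10)² = -214*w + 5² = -214*w + 25 = 25 - 214*w)
j(-111, U) - 1*222089 = (25 - 214*(-111)) - 1*222089 = (25 + 23754) - 222089 = 23779 - 222089 = -198310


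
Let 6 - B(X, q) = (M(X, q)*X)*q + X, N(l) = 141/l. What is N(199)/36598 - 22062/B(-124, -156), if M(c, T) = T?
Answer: -80126040585/10989299868794 ≈ -0.0072913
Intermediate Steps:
B(X, q) = 6 - X - X*q**2 (B(X, q) = 6 - ((q*X)*q + X) = 6 - ((X*q)*q + X) = 6 - (X*q**2 + X) = 6 - (X + X*q**2) = 6 + (-X - X*q**2) = 6 - X - X*q**2)
N(199)/36598 - 22062/B(-124, -156) = (141/199)/36598 - 22062/(6 - 1*(-124) - 1*(-124)*(-156)**2) = (141*(1/199))*(1/36598) - 22062/(6 + 124 - 1*(-124)*24336) = (141/199)*(1/36598) - 22062/(6 + 124 + 3017664) = 141/7283002 - 22062/3017794 = 141/7283002 - 22062*1/3017794 = 141/7283002 - 11031/1508897 = -80126040585/10989299868794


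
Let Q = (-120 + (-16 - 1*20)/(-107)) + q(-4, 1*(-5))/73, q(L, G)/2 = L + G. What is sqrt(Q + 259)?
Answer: sqrt(8486112541)/7811 ≈ 11.794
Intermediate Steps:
q(L, G) = 2*G + 2*L (q(L, G) = 2*(L + G) = 2*(G + L) = 2*G + 2*L)
Q = -936618/7811 (Q = (-120 + (-16 - 1*20)/(-107)) + (2*(1*(-5)) + 2*(-4))/73 = (-120 + (-16 - 20)*(-1/107)) + (2*(-5) - 8)*(1/73) = (-120 - 36*(-1/107)) + (-10 - 8)*(1/73) = (-120 + 36/107) - 18*1/73 = -12804/107 - 18/73 = -936618/7811 ≈ -119.91)
sqrt(Q + 259) = sqrt(-936618/7811 + 259) = sqrt(1086431/7811) = sqrt(8486112541)/7811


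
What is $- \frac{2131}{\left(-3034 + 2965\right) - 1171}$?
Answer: $\frac{2131}{1240} \approx 1.7185$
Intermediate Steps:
$- \frac{2131}{\left(-3034 + 2965\right) - 1171} = - \frac{2131}{-69 - 1171} = - \frac{2131}{-1240} = \left(-2131\right) \left(- \frac{1}{1240}\right) = \frac{2131}{1240}$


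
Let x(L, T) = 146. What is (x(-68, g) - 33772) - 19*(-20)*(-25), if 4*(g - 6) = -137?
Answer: -43126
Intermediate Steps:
g = -113/4 (g = 6 + (¼)*(-137) = 6 - 137/4 = -113/4 ≈ -28.250)
(x(-68, g) - 33772) - 19*(-20)*(-25) = (146 - 33772) - 19*(-20)*(-25) = -33626 + 380*(-25) = -33626 - 9500 = -43126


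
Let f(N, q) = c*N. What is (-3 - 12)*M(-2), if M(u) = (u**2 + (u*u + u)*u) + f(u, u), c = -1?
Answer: -30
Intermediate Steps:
f(N, q) = -N
M(u) = u**2 - u + u*(u + u**2) (M(u) = (u**2 + (u*u + u)*u) - u = (u**2 + (u**2 + u)*u) - u = (u**2 + (u + u**2)*u) - u = (u**2 + u*(u + u**2)) - u = u**2 - u + u*(u + u**2))
(-3 - 12)*M(-2) = (-3 - 12)*(-2*(-1 + (-2)**2 + 2*(-2))) = -(-30)*(-1 + 4 - 4) = -(-30)*(-1) = -15*2 = -30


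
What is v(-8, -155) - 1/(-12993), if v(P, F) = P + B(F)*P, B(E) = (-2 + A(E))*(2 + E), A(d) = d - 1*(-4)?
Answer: -2433329039/12993 ≈ -1.8728e+5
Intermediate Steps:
A(d) = 4 + d (A(d) = d + 4 = 4 + d)
B(E) = (2 + E)² (B(E) = (-2 + (4 + E))*(2 + E) = (2 + E)*(2 + E) = (2 + E)²)
v(P, F) = P + P*(4 + F*(4 + F)) (v(P, F) = P + (4 + F*(4 + F))*P = P + P*(4 + F*(4 + F)))
v(-8, -155) - 1/(-12993) = -8*(5 - 155*(4 - 155)) - 1/(-12993) = -8*(5 - 155*(-151)) - 1*(-1/12993) = -8*(5 + 23405) + 1/12993 = -8*23410 + 1/12993 = -187280 + 1/12993 = -2433329039/12993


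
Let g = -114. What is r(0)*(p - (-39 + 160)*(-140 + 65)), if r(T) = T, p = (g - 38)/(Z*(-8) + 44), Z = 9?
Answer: 0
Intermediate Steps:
p = 38/7 (p = (-114 - 38)/(9*(-8) + 44) = -152/(-72 + 44) = -152/(-28) = -152*(-1/28) = 38/7 ≈ 5.4286)
r(0)*(p - (-39 + 160)*(-140 + 65)) = 0*(38/7 - (-39 + 160)*(-140 + 65)) = 0*(38/7 - 121*(-75)) = 0*(38/7 - 1*(-9075)) = 0*(38/7 + 9075) = 0*(63563/7) = 0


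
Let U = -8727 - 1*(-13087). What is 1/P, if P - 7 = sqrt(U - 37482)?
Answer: 7/33171 - I*sqrt(33122)/33171 ≈ 0.00021103 - 0.0054866*I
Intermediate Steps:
U = 4360 (U = -8727 + 13087 = 4360)
P = 7 + I*sqrt(33122) (P = 7 + sqrt(4360 - 37482) = 7 + sqrt(-33122) = 7 + I*sqrt(33122) ≈ 7.0 + 181.99*I)
1/P = 1/(7 + I*sqrt(33122))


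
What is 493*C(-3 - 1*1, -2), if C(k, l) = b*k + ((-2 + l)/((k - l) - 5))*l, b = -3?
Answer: 37468/7 ≈ 5352.6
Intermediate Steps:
C(k, l) = -3*k + l*(-2 + l)/(-5 + k - l) (C(k, l) = -3*k + ((-2 + l)/((k - l) - 5))*l = -3*k + ((-2 + l)/(-5 + k - l))*l = -3*k + l*(-2 + l)/(-5 + k - l))
493*C(-3 - 1*1, -2) = 493*((-1*(-2)**2 - 15*(-3 - 1*1) + 2*(-2) + 3*(-3 - 1*1)**2 - 3*(-3 - 1*1)*(-2))/(5 - 2 - (-3 - 1*1))) = 493*((-1*4 - 15*(-3 - 1) - 4 + 3*(-3 - 1)**2 - 3*(-3 - 1)*(-2))/(5 - 2 - (-3 - 1))) = 493*((-4 - 15*(-4) - 4 + 3*(-4)**2 - 3*(-4)*(-2))/(5 - 2 - 1*(-4))) = 493*((-4 + 60 - 4 + 3*16 - 24)/(5 - 2 + 4)) = 493*((-4 + 60 - 4 + 48 - 24)/7) = 493*((1/7)*76) = 493*(76/7) = 37468/7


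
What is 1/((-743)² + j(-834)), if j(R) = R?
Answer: 1/551215 ≈ 1.8142e-6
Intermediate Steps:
1/((-743)² + j(-834)) = 1/((-743)² - 834) = 1/(552049 - 834) = 1/551215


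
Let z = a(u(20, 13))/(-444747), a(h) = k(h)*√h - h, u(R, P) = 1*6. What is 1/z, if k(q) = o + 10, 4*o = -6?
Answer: -1778988/265 - 2520233*√6/265 ≈ -30009.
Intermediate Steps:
o = -3/2 (o = (¼)*(-6) = -3/2 ≈ -1.5000)
k(q) = 17/2 (k(q) = -3/2 + 10 = 17/2)
u(R, P) = 6
a(h) = -h + 17*√h/2 (a(h) = 17*√h/2 - h = -h + 17*√h/2)
z = 2/148249 - 17*√6/889494 (z = (-1*6 + 17*√6/2)/(-444747) = (-6 + 17*√6/2)*(-1/444747) = 2/148249 - 17*√6/889494 ≈ -3.3324e-5)
1/z = 1/(2/148249 - 17*√6/889494)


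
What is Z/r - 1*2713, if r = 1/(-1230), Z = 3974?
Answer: -4890733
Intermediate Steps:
r = -1/1230 ≈ -0.00081301
Z/r - 1*2713 = 3974/(-1/1230) - 1*2713 = 3974*(-1230) - 2713 = -4888020 - 2713 = -4890733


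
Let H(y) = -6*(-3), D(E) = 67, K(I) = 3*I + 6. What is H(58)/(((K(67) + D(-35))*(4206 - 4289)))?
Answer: -9/11371 ≈ -0.00079149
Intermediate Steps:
K(I) = 6 + 3*I
H(y) = 18
H(58)/(((K(67) + D(-35))*(4206 - 4289))) = 18/((((6 + 3*67) + 67)*(4206 - 4289))) = 18/((((6 + 201) + 67)*(-83))) = 18/(((207 + 67)*(-83))) = 18/((274*(-83))) = 18/(-22742) = 18*(-1/22742) = -9/11371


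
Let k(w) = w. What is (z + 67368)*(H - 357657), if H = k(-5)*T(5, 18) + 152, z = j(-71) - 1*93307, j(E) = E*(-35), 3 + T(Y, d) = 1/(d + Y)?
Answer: 192845237850/23 ≈ 8.3846e+9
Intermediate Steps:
T(Y, d) = -3 + 1/(Y + d) (T(Y, d) = -3 + 1/(d + Y) = -3 + 1/(Y + d))
j(E) = -35*E
z = -90822 (z = -35*(-71) - 1*93307 = 2485 - 93307 = -90822)
H = 3836/23 (H = -5*(1 - 3*5 - 3*18)/(5 + 18) + 152 = -5*(1 - 15 - 54)/23 + 152 = -5*(-68)/23 + 152 = -5*(-68/23) + 152 = 340/23 + 152 = 3836/23 ≈ 166.78)
(z + 67368)*(H - 357657) = (-90822 + 67368)*(3836/23 - 357657) = -23454*(-8222275/23) = 192845237850/23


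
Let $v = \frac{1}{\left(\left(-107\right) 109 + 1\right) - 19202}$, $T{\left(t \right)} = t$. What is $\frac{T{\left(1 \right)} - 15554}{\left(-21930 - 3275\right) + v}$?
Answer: $\frac{480027792}{777927121} \approx 0.61706$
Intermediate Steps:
$v = - \frac{1}{30864}$ ($v = \frac{1}{\left(-11663 + 1\right) - 19202} = \frac{1}{-11662 - 19202} = \frac{1}{-30864} = - \frac{1}{30864} \approx -3.24 \cdot 10^{-5}$)
$\frac{T{\left(1 \right)} - 15554}{\left(-21930 - 3275\right) + v} = \frac{1 - 15554}{\left(-21930 - 3275\right) - \frac{1}{30864}} = - \frac{15553}{-25205 - \frac{1}{30864}} = - \frac{15553}{- \frac{777927121}{30864}} = \left(-15553\right) \left(- \frac{30864}{777927121}\right) = \frac{480027792}{777927121}$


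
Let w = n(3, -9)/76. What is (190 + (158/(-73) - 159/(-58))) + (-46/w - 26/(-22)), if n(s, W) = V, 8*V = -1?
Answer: 1311512607/46574 ≈ 28160.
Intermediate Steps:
V = -⅛ (V = (⅛)*(-1) = -⅛ ≈ -0.12500)
n(s, W) = -⅛
w = -1/608 (w = -⅛/76 = -⅛*1/76 = -1/608 ≈ -0.0016447)
(190 + (158/(-73) - 159/(-58))) + (-46/w - 26/(-22)) = (190 + (158/(-73) - 159/(-58))) + (-46/(-1/608) - 26/(-22)) = (190 + (158*(-1/73) - 159*(-1/58))) + (-46*(-608) - 26*(-1/22)) = (190 + (-158/73 + 159/58)) + (27968 + 13/11) = (190 + 2443/4234) + 307661/11 = 806903/4234 + 307661/11 = 1311512607/46574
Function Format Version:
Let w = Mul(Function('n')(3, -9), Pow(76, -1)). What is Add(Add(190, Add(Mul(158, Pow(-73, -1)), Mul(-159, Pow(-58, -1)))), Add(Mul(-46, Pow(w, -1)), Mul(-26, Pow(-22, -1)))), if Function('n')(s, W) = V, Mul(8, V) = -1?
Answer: Rational(1311512607, 46574) ≈ 28160.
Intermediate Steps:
V = Rational(-1, 8) (V = Mul(Rational(1, 8), -1) = Rational(-1, 8) ≈ -0.12500)
Function('n')(s, W) = Rational(-1, 8)
w = Rational(-1, 608) (w = Mul(Rational(-1, 8), Pow(76, -1)) = Mul(Rational(-1, 8), Rational(1, 76)) = Rational(-1, 608) ≈ -0.0016447)
Add(Add(190, Add(Mul(158, Pow(-73, -1)), Mul(-159, Pow(-58, -1)))), Add(Mul(-46, Pow(w, -1)), Mul(-26, Pow(-22, -1)))) = Add(Add(190, Add(Mul(158, Pow(-73, -1)), Mul(-159, Pow(-58, -1)))), Add(Mul(-46, Pow(Rational(-1, 608), -1)), Mul(-26, Pow(-22, -1)))) = Add(Add(190, Add(Mul(158, Rational(-1, 73)), Mul(-159, Rational(-1, 58)))), Add(Mul(-46, -608), Mul(-26, Rational(-1, 22)))) = Add(Add(190, Add(Rational(-158, 73), Rational(159, 58))), Add(27968, Rational(13, 11))) = Add(Add(190, Rational(2443, 4234)), Rational(307661, 11)) = Add(Rational(806903, 4234), Rational(307661, 11)) = Rational(1311512607, 46574)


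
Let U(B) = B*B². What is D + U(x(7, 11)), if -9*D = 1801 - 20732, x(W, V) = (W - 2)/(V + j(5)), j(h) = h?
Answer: 77542501/36864 ≈ 2103.5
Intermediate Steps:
x(W, V) = (-2 + W)/(5 + V) (x(W, V) = (W - 2)/(V + 5) = (-2 + W)/(5 + V))
U(B) = B³
D = 18931/9 (D = -(1801 - 20732)/9 = -⅑*(-18931) = 18931/9 ≈ 2103.4)
D + U(x(7, 11)) = 18931/9 + ((-2 + 7)/(5 + 11))³ = 18931/9 + (5/16)³ = 18931/9 + 125/4096 = 77542501/36864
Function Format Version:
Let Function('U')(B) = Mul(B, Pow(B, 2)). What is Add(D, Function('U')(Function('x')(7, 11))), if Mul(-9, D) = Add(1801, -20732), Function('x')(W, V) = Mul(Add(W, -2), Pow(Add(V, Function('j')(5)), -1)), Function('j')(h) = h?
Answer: Rational(77542501, 36864) ≈ 2103.5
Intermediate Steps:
Function('x')(W, V) = Mul(Pow(Add(5, V), -1), Add(-2, W)) (Function('x')(W, V) = Mul(Add(W, -2), Pow(Add(V, 5), -1)) = Mul(Add(-2, W), Pow(Add(5, V), -1)) = Mul(Pow(Add(5, V), -1), Add(-2, W)))
Function('U')(B) = Pow(B, 3)
D = Rational(18931, 9) (D = Mul(Rational(-1, 9), Add(1801, -20732)) = Mul(Rational(-1, 9), -18931) = Rational(18931, 9) ≈ 2103.4)
Add(D, Function('U')(Function('x')(7, 11))) = Add(Rational(18931, 9), Pow(Mul(Pow(Add(5, 11), -1), Add(-2, 7)), 3)) = Add(Rational(18931, 9), Pow(Mul(Pow(16, -1), 5), 3)) = Add(Rational(18931, 9), Pow(Mul(Rational(1, 16), 5), 3)) = Add(Rational(18931, 9), Pow(Rational(5, 16), 3)) = Add(Rational(18931, 9), Rational(125, 4096)) = Rational(77542501, 36864)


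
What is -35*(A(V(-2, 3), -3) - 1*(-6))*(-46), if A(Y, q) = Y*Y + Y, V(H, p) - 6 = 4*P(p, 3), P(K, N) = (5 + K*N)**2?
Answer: 1006082560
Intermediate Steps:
V(H, p) = 6 + 4*(5 + 3*p)**2 (V(H, p) = 6 + 4*(5 + p*3)**2 = 6 + 4*(5 + 3*p)**2)
A(Y, q) = Y + Y**2 (A(Y, q) = Y**2 + Y = Y + Y**2)
-35*(A(V(-2, 3), -3) - 1*(-6))*(-46) = -35*((106 + 36*3**2 + 120*3)*(1 + (106 + 36*3**2 + 120*3)) - 1*(-6))*(-46) = -35*((106 + 36*9 + 360)*(1 + (106 + 36*9 + 360)) + 6)*(-46) = -35*((106 + 324 + 360)*(1 + (106 + 324 + 360)) + 6)*(-46) = -35*(790*(1 + 790) + 6)*(-46) = -35*(790*791 + 6)*(-46) = -35*(624890 + 6)*(-46) = -35*624896*(-46) = -21871360*(-46) = 1006082560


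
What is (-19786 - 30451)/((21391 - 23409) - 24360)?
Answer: 4567/2398 ≈ 1.9045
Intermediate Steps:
(-19786 - 30451)/((21391 - 23409) - 24360) = -50237/(-2018 - 24360) = -50237/(-26378) = -50237*(-1/26378) = 4567/2398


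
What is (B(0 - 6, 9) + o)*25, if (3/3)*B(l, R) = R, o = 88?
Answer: 2425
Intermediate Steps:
B(l, R) = R
(B(0 - 6, 9) + o)*25 = (9 + 88)*25 = 97*25 = 2425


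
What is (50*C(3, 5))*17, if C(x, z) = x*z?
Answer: 12750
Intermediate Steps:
(50*C(3, 5))*17 = (50*(3*5))*17 = (50*15)*17 = 750*17 = 12750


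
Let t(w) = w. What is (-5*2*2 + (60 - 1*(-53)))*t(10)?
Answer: 930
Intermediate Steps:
(-5*2*2 + (60 - 1*(-53)))*t(10) = (-5*2*2 + (60 - 1*(-53)))*10 = (-10*2 + (60 + 53))*10 = (-20 + 113)*10 = 93*10 = 930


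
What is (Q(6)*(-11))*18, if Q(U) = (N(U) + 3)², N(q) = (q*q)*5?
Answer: -6630822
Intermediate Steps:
N(q) = 5*q² (N(q) = q²*5 = 5*q²)
Q(U) = (3 + 5*U²)² (Q(U) = (5*U² + 3)² = (3 + 5*U²)²)
(Q(6)*(-11))*18 = ((3 + 5*6²)²*(-11))*18 = ((3 + 5*36)²*(-11))*18 = ((3 + 180)²*(-11))*18 = (183²*(-11))*18 = (33489*(-11))*18 = -368379*18 = -6630822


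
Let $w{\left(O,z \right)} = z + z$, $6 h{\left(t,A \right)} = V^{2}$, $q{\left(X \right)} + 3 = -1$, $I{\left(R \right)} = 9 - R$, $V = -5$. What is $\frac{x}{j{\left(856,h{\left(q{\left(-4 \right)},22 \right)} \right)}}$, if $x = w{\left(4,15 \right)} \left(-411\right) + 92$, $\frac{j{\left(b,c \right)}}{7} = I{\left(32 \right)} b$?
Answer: $\frac{6119}{68908} \approx 0.0888$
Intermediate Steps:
$q{\left(X \right)} = -4$ ($q{\left(X \right)} = -3 - 1 = -4$)
$h{\left(t,A \right)} = \frac{25}{6}$ ($h{\left(t,A \right)} = \frac{\left(-5\right)^{2}}{6} = \frac{1}{6} \cdot 25 = \frac{25}{6}$)
$j{\left(b,c \right)} = - 161 b$ ($j{\left(b,c \right)} = 7 \left(9 - 32\right) b = 7 \left(- 23 b\right) = - 161 b$)
$w{\left(O,z \right)} = 2 z$
$x = -12238$ ($x = 2 \cdot 15 \left(-411\right) + 92 = 30 \left(-411\right) + 92 = -12330 + 92 = -12238$)
$\frac{x}{j{\left(856,h{\left(q{\left(-4 \right)},22 \right)} \right)}} = - \frac{12238}{\left(-161\right) 856} = - \frac{12238}{-137816} = \left(-12238\right) \left(- \frac{1}{137816}\right) = \frac{6119}{68908}$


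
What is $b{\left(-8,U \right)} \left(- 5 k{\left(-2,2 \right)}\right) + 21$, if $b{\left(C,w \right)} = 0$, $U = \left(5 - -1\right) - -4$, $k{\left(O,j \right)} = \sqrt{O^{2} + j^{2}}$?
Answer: $21$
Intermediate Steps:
$U = 10$ ($U = \left(5 + 1\right) + 4 = 6 + 4 = 10$)
$b{\left(-8,U \right)} \left(- 5 k{\left(-2,2 \right)}\right) + 21 = 0 \left(- 5 \sqrt{\left(-2\right)^{2} + 2^{2}}\right) + 21 = 0 \left(- 5 \sqrt{4 + 4}\right) + 21 = 0 \left(- 5 \sqrt{8}\right) + 21 = 0 \left(- 5 \cdot 2 \sqrt{2}\right) + 21 = 0 \left(- 10 \sqrt{2}\right) + 21 = 0 + 21 = 21$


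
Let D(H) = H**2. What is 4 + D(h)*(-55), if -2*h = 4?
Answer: -216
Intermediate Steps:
h = -2 (h = -1/2*4 = -2)
4 + D(h)*(-55) = 4 + (-2)**2*(-55) = 4 + 4*(-55) = 4 - 220 = -216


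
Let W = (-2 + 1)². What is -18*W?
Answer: -18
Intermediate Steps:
W = 1 (W = (-1)² = 1)
-18*W = -18*1 = -18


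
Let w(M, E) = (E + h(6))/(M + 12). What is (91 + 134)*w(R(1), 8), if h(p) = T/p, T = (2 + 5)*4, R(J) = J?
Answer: 2850/13 ≈ 219.23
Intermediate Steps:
T = 28 (T = 7*4 = 28)
h(p) = 28/p
w(M, E) = (14/3 + E)/(12 + M) (w(M, E) = (E + 28/6)/(M + 12) = (E + 28*(⅙))/(12 + M) = (E + 14/3)/(12 + M) = (14/3 + E)/(12 + M))
(91 + 134)*w(R(1), 8) = (91 + 134)*((14/3 + 8)/(12 + 1)) = 225*((38/3)/13) = 225*((1/13)*(38/3)) = 225*(38/39) = 2850/13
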